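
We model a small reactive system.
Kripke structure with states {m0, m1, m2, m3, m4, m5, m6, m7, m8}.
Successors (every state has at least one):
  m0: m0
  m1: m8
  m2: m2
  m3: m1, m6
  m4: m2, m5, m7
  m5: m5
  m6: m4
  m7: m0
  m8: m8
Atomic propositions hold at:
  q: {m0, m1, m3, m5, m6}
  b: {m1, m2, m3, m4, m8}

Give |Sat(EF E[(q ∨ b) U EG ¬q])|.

6

Sat(q ∨ b) = {m0, m1, m2, m3, m4, m5, m6, m8}
Sat(¬q) = {m2, m4, m7, m8}
EG ¬q: greatest fixpoint, start Z0 = {m2, m4, m7, m8}, keep only states in Sat with some successor in Z. Z1 = {m2, m4, m8}; fixed.
Sat(EG ¬q) = {m2, m4, m8}
E[(q ∨ b) U EG ¬q]: least fixpoint, start Z0 = Sat(EG ¬q) = {m2, m4, m8}, add states in Sat(q ∨ b) with some successor in Z. Z1 = {m1, m2, m4, m6, m8}; Z2 = {m1, m2, m3, m4, m6, m8}; fixed.
Sat(E[(q ∨ b) U EG ¬q]) = {m1, m2, m3, m4, m6, m8}
EF E[(q ∨ b) U EG ¬q]: least fixpoint, start Z0 = {m1, m2, m3, m4, m6, m8}, add states with some successor in Z. Already a fixed point.
Sat(EF E[(q ∨ b) U EG ¬q]) = {m1, m2, m3, m4, m6, m8}
|Sat(EF E[(q ∨ b) U EG ¬q])| = |{m1, m2, m3, m4, m6, m8}| = 6.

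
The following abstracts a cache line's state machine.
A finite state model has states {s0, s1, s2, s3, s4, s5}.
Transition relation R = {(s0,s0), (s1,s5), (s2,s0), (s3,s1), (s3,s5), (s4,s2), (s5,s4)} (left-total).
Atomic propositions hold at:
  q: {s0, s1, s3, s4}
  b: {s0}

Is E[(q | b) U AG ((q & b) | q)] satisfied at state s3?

No

Sat(q | b) = {s0, s1, s3, s4}
Sat(q & b) = {s0}
Sat((q & b) | q) = {s0, s1, s3, s4}
AG ((q & b) | q): greatest fixpoint, start Z0 = {s0, s1, s3, s4}, keep only states in Sat with every successor in Z. Z1 = {s0}; fixed.
Sat(AG ((q & b) | q)) = {s0}
E[(q | b) U AG ((q & b) | q)]: least fixpoint, start Z0 = Sat(AG ((q & b) | q)) = {s0}, add states in Sat(q | b) with some successor in Z. Already a fixed point.
Sat(E[(q | b) U AG ((q & b) | q)]) = {s0}
s3 ∉ Sat(E[(q | b) U AG ((q & b) | q)]) = {s0}, so the formula does not hold at s3.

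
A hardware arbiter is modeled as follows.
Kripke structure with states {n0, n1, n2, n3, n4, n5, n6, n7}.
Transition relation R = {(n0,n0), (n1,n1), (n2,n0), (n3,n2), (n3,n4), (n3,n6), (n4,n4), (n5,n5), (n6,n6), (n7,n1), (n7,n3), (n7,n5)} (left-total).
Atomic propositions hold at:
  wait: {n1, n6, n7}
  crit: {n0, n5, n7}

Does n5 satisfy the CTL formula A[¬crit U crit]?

Sat(¬crit) = {n1, n2, n3, n4, n6}
A[¬crit U crit]: least fixpoint, start Z0 = Sat(crit) = {n0, n5, n7}, add states in Sat(¬crit) with every successor in Z. Z1 = {n0, n2, n5, n7}; fixed.
Sat(A[¬crit U crit]) = {n0, n2, n5, n7}
n5 ∈ Sat(A[¬crit U crit]) = {n0, n2, n5, n7}, so the formula holds at n5.

Yes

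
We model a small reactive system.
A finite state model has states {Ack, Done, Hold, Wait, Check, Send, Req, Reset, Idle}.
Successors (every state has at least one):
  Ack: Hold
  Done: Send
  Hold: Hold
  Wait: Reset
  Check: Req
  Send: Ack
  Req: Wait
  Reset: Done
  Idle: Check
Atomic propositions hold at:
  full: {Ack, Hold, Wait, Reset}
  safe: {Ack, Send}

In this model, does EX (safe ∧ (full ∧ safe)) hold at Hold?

No

Sat(full ∧ safe) = {Ack}
Sat(safe ∧ (full ∧ safe)) = {Ack}
Sat(EX (safe ∧ (full ∧ safe))) = {s : some successor in {Ack}} = {Send}
Hold ∉ Sat(EX (safe ∧ (full ∧ safe))) = {Send}, so the formula does not hold at Hold.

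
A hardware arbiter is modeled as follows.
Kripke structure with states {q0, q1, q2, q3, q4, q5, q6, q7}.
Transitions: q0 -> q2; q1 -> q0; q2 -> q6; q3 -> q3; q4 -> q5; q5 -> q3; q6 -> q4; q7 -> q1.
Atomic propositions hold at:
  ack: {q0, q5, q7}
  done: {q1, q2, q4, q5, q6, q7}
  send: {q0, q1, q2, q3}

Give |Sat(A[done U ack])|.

7

A[done U ack]: least fixpoint, start Z0 = Sat(ack) = {q0, q5, q7}, add states in Sat(done) with every successor in Z. Z1 = {q0, q1, q4, q5, q7}; Z2 = {q0, q1, q4, q5, q6, q7}; Z3 = {q0, q1, q2, q4, q5, q6, q7}; fixed.
Sat(A[done U ack]) = {q0, q1, q2, q4, q5, q6, q7}
|Sat(A[done U ack])| = |{q0, q1, q2, q4, q5, q6, q7}| = 7.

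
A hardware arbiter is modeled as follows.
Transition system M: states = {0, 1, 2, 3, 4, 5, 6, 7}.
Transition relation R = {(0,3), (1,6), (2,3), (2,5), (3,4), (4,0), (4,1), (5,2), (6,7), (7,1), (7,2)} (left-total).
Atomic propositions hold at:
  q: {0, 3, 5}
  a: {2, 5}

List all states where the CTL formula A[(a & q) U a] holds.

Sat(a & q) = {5}
A[(a & q) U a]: least fixpoint, start Z0 = Sat(a) = {2, 5}, add states in Sat(a & q) with every successor in Z. Already a fixed point.
Sat(A[(a & q) U a]) = {2, 5}

{2, 5}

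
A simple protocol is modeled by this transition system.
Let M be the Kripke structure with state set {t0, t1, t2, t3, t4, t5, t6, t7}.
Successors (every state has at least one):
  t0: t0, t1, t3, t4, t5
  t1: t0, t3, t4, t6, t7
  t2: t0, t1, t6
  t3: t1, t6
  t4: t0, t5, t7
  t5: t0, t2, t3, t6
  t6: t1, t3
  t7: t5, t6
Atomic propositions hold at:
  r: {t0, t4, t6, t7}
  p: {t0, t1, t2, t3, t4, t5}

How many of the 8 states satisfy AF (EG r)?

2

EG r: greatest fixpoint, start Z0 = {t0, t4, t6, t7}, keep only states in Sat with some successor in Z. Z1 = {t0, t4, t7}; Z2 = {t0, t4}; fixed.
Sat(EG r) = {t0, t4}
AF (EG r): least fixpoint, start Z0 = {t0, t4}, add states with every successor in Z. Already a fixed point.
Sat(AF (EG r)) = {t0, t4}
|Sat(AF (EG r))| = |{t0, t4}| = 2.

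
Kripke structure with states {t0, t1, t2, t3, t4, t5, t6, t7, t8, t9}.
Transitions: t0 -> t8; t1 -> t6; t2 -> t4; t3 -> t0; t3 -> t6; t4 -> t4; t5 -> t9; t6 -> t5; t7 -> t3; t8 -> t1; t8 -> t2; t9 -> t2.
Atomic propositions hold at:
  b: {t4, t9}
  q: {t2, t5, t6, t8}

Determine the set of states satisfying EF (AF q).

AF q: least fixpoint, start Z0 = {t2, t5, t6, t8}, add states with every successor in Z. Z1 = {t0, t1, t2, t5, t6, t8, t9}; Z2 = {t0, t1, t2, t3, t5, t6, t8, t9}; Z3 = {t0, t1, t2, t3, t5, t6, t7, t8, t9}; fixed.
Sat(AF q) = {t0, t1, t2, t3, t5, t6, t7, t8, t9}
EF (AF q): least fixpoint, start Z0 = {t0, t1, t2, t3, t5, t6, t7, t8, t9}, add states with some successor in Z. Already a fixed point.
Sat(EF (AF q)) = {t0, t1, t2, t3, t5, t6, t7, t8, t9}

{t0, t1, t2, t3, t5, t6, t7, t8, t9}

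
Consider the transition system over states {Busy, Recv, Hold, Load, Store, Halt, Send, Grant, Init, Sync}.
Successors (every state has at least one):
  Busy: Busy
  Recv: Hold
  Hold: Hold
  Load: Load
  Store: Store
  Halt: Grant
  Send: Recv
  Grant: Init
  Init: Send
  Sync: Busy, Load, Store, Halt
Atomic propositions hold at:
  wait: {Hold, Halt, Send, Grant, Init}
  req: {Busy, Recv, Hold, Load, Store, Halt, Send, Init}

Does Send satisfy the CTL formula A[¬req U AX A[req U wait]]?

Sat(¬req) = {Grant, Sync}
A[req U wait]: least fixpoint, start Z0 = Sat(wait) = {Hold, Halt, Send, Grant, Init}, add states in Sat(req) with every successor in Z. Z1 = {Recv, Hold, Halt, Send, Grant, Init}; fixed.
Sat(A[req U wait]) = {Recv, Hold, Halt, Send, Grant, Init}
Sat(AX A[req U wait]) = {s : every successor in {Recv, Hold, Halt, Send, Grant, Init}} = {Recv, Hold, Halt, Send, Grant, Init}
A[¬req U AX A[req U wait]]: least fixpoint, start Z0 = Sat(AX A[req U wait]) = {Recv, Hold, Halt, Send, Grant, Init}, add states in Sat(¬req) with every successor in Z. Already a fixed point.
Sat(A[¬req U AX A[req U wait]]) = {Recv, Hold, Halt, Send, Grant, Init}
Send ∈ Sat(A[¬req U AX A[req U wait]]) = {Recv, Hold, Halt, Send, Grant, Init}, so the formula holds at Send.

Yes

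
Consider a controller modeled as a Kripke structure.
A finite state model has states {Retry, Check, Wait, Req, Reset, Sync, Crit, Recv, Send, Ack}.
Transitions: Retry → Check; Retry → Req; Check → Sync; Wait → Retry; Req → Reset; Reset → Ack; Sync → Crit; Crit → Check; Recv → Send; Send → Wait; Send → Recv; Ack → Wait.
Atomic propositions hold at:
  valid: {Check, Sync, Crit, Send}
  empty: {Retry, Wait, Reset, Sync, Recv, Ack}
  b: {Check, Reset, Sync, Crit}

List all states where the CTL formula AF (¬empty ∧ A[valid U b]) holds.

Sat(¬empty) = {Check, Req, Crit, Send}
A[valid U b]: least fixpoint, start Z0 = Sat(b) = {Check, Reset, Sync, Crit}, add states in Sat(valid) with every successor in Z. Already a fixed point.
Sat(A[valid U b]) = {Check, Reset, Sync, Crit}
Sat(¬empty ∧ A[valid U b]) = {Check, Crit}
AF (¬empty ∧ A[valid U b]): least fixpoint, start Z0 = {Check, Crit}, add states with every successor in Z. Z1 = {Check, Sync, Crit}; fixed.
Sat(AF (¬empty ∧ A[valid U b])) = {Check, Sync, Crit}

{Check, Sync, Crit}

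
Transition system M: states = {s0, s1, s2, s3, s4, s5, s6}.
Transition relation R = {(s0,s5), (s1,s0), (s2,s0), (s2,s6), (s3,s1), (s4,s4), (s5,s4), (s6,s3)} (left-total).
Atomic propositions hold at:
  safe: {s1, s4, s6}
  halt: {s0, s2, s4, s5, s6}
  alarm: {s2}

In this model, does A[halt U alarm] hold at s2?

A[halt U alarm]: least fixpoint, start Z0 = Sat(alarm) = {s2}, add states in Sat(halt) with every successor in Z. Already a fixed point.
Sat(A[halt U alarm]) = {s2}
s2 ∈ Sat(A[halt U alarm]) = {s2}, so the formula holds at s2.

Yes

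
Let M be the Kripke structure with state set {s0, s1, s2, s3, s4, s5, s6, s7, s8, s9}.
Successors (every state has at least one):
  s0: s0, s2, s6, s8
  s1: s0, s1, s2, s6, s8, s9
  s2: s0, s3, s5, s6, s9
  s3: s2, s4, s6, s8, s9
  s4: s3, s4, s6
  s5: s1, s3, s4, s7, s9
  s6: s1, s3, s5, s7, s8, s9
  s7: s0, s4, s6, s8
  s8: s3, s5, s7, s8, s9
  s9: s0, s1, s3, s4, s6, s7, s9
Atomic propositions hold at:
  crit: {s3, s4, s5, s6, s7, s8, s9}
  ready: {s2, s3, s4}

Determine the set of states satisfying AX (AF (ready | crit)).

{s3, s4, s8}

Sat(ready | crit) = {s2, s3, s4, s5, s6, s7, s8, s9}
AF (ready | crit): least fixpoint, start Z0 = {s2, s3, s4, s5, s6, s7, s8, s9}, add states with every successor in Z. Already a fixed point.
Sat(AF (ready | crit)) = {s2, s3, s4, s5, s6, s7, s8, s9}
Sat(AX (AF (ready | crit))) = {s : every successor in {s2, s3, s4, s5, s6, s7, s8, s9}} = {s3, s4, s8}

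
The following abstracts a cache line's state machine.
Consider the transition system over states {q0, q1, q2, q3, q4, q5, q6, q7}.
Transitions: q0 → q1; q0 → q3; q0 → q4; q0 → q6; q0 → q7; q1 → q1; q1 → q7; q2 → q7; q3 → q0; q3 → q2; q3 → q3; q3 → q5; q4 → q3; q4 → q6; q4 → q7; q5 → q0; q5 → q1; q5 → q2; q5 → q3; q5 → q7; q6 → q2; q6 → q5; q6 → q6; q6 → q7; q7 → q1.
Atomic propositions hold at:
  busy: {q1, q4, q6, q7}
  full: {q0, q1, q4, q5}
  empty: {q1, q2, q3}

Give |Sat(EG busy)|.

EG busy: greatest fixpoint, start Z0 = {q1, q4, q6, q7}, keep only states in Sat with some successor in Z. Already a fixed point.
Sat(EG busy) = {q1, q4, q6, q7}
|Sat(EG busy)| = |{q1, q4, q6, q7}| = 4.

4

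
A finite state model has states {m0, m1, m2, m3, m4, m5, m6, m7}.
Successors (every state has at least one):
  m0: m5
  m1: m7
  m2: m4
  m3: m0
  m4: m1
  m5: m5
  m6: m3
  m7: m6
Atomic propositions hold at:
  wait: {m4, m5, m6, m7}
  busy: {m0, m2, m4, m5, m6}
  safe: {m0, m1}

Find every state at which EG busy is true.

{m0, m5}

EG busy: greatest fixpoint, start Z0 = {m0, m2, m4, m5, m6}, keep only states in Sat with some successor in Z. Z1 = {m0, m2, m5}; Z2 = {m0, m5}; fixed.
Sat(EG busy) = {m0, m5}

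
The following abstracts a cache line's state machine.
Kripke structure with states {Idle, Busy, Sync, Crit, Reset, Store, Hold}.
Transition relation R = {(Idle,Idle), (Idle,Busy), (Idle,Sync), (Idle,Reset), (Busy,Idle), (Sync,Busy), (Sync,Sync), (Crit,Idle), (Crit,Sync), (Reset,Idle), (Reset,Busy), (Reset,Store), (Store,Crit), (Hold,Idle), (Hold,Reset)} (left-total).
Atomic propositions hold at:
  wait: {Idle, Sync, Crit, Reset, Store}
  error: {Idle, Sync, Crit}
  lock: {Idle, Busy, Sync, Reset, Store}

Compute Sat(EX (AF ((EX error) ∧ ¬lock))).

Sat(EX error) = {s : some successor in {Idle, Sync, Crit}} = {Idle, Busy, Sync, Crit, Reset, Store, Hold}
Sat(¬lock) = {Crit, Hold}
Sat((EX error) ∧ ¬lock) = {Crit, Hold}
AF ((EX error) ∧ ¬lock): least fixpoint, start Z0 = {Crit, Hold}, add states with every successor in Z. Z1 = {Crit, Store, Hold}; fixed.
Sat(AF ((EX error) ∧ ¬lock)) = {Crit, Store, Hold}
Sat(EX (AF ((EX error) ∧ ¬lock))) = {s : some successor in {Crit, Store, Hold}} = {Reset, Store}

{Reset, Store}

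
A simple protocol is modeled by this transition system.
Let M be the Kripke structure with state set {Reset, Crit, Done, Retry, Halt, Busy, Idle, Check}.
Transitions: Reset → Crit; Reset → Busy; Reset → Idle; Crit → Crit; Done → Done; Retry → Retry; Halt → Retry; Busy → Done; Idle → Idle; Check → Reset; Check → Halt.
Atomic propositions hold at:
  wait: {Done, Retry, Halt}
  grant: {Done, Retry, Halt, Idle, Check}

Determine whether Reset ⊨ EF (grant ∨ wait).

Yes

Sat(grant ∨ wait) = {Done, Retry, Halt, Idle, Check}
EF (grant ∨ wait): least fixpoint, start Z0 = {Done, Retry, Halt, Idle, Check}, add states with some successor in Z. Z1 = {Reset, Done, Retry, Halt, Busy, Idle, Check}; fixed.
Sat(EF (grant ∨ wait)) = {Reset, Done, Retry, Halt, Busy, Idle, Check}
Reset ∈ Sat(EF (grant ∨ wait)) = {Reset, Done, Retry, Halt, Busy, Idle, Check}, so the formula holds at Reset.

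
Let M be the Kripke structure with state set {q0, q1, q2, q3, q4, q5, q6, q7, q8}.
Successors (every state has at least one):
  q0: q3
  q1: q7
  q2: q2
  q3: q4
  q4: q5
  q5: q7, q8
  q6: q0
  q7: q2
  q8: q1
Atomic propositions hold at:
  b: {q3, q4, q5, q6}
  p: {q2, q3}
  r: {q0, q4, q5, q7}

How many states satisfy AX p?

Sat(AX p) = {s : every successor in {q2, q3}} = {q0, q2, q7}
|Sat(AX p)| = |{q0, q2, q7}| = 3.

3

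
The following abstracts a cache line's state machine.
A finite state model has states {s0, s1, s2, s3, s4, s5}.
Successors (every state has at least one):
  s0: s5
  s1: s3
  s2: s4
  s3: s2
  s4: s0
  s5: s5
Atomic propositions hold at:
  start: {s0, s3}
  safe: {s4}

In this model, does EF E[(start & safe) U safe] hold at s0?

No

Sat(start & safe) = ∅
E[(start & safe) U safe]: least fixpoint, start Z0 = Sat(safe) = {s4}, add states in Sat(start & safe) with some successor in Z. Already a fixed point.
Sat(E[(start & safe) U safe]) = {s4}
EF E[(start & safe) U safe]: least fixpoint, start Z0 = {s4}, add states with some successor in Z. Z1 = {s2, s4}; Z2 = {s2, s3, s4}; Z3 = {s1, s2, s3, s4}; fixed.
Sat(EF E[(start & safe) U safe]) = {s1, s2, s3, s4}
s0 ∉ Sat(EF E[(start & safe) U safe]) = {s1, s2, s3, s4}, so the formula does not hold at s0.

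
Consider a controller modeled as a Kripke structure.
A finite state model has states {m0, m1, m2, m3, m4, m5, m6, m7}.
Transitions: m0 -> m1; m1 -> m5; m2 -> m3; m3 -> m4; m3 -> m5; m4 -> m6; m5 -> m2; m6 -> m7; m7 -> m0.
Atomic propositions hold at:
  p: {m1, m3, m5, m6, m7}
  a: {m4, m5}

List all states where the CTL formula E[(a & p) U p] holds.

Sat(a & p) = {m5}
E[(a & p) U p]: least fixpoint, start Z0 = Sat(p) = {m1, m3, m5, m6, m7}, add states in Sat(a & p) with some successor in Z. Already a fixed point.
Sat(E[(a & p) U p]) = {m1, m3, m5, m6, m7}

{m1, m3, m5, m6, m7}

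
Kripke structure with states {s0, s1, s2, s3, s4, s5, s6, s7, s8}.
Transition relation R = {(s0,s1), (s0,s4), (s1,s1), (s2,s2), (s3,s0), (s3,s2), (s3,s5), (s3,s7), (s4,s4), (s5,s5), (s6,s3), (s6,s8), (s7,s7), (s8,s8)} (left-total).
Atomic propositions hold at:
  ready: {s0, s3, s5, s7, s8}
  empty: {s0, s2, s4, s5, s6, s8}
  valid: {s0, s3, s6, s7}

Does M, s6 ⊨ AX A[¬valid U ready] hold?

Sat(¬valid) = {s1, s2, s4, s5, s8}
A[¬valid U ready]: least fixpoint, start Z0 = Sat(ready) = {s0, s3, s5, s7, s8}, add states in Sat(¬valid) with every successor in Z. Already a fixed point.
Sat(A[¬valid U ready]) = {s0, s3, s5, s7, s8}
Sat(AX A[¬valid U ready]) = {s : every successor in {s0, s3, s5, s7, s8}} = {s5, s6, s7, s8}
s6 ∈ Sat(AX A[¬valid U ready]) = {s5, s6, s7, s8}, so the formula holds at s6.

Yes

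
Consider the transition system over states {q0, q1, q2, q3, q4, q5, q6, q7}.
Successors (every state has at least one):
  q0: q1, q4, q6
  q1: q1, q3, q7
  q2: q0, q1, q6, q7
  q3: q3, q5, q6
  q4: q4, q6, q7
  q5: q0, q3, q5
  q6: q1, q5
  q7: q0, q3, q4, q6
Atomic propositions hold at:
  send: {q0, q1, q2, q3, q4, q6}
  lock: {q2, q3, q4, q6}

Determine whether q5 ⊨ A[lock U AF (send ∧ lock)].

No

Sat(send ∧ lock) = {q2, q3, q4, q6}
AF (send ∧ lock): least fixpoint, start Z0 = {q2, q3, q4, q6}, add states with every successor in Z. Already a fixed point.
Sat(AF (send ∧ lock)) = {q2, q3, q4, q6}
A[lock U AF (send ∧ lock)]: least fixpoint, start Z0 = Sat(AF (send ∧ lock)) = {q2, q3, q4, q6}, add states in Sat(lock) with every successor in Z. Already a fixed point.
Sat(A[lock U AF (send ∧ lock)]) = {q2, q3, q4, q6}
q5 ∉ Sat(A[lock U AF (send ∧ lock)]) = {q2, q3, q4, q6}, so the formula does not hold at q5.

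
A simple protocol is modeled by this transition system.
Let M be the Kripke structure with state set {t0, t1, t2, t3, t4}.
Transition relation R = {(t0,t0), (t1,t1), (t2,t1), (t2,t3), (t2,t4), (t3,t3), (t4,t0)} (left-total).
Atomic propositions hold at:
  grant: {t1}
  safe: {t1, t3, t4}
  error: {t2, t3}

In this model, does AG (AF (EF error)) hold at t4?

No

EF error: least fixpoint, start Z0 = {t2, t3}, add states with some successor in Z. Already a fixed point.
Sat(EF error) = {t2, t3}
AF (EF error): least fixpoint, start Z0 = {t2, t3}, add states with every successor in Z. Already a fixed point.
Sat(AF (EF error)) = {t2, t3}
AG (AF (EF error)): greatest fixpoint, start Z0 = {t2, t3}, keep only states in Sat with every successor in Z. Z1 = {t3}; fixed.
Sat(AG (AF (EF error))) = {t3}
t4 ∉ Sat(AG (AF (EF error))) = {t3}, so the formula does not hold at t4.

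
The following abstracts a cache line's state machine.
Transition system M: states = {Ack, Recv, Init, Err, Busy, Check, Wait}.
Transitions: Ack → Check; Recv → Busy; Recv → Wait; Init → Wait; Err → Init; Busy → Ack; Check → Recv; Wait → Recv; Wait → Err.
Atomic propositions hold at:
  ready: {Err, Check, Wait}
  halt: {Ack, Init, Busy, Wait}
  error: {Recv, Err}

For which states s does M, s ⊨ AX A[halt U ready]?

{Ack, Recv, Init, Err, Busy}

A[halt U ready]: least fixpoint, start Z0 = Sat(ready) = {Err, Check, Wait}, add states in Sat(halt) with every successor in Z. Z1 = {Ack, Init, Err, Check, Wait}; Z2 = {Ack, Init, Err, Busy, Check, Wait}; fixed.
Sat(A[halt U ready]) = {Ack, Init, Err, Busy, Check, Wait}
Sat(AX A[halt U ready]) = {s : every successor in {Ack, Init, Err, Busy, Check, Wait}} = {Ack, Recv, Init, Err, Busy}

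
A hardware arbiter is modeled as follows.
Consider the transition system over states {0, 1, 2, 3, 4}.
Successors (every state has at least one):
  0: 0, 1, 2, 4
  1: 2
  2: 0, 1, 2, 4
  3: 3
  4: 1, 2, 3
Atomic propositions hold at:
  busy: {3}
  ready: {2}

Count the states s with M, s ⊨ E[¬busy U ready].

Sat(¬busy) = {0, 1, 2, 4}
E[¬busy U ready]: least fixpoint, start Z0 = Sat(ready) = {2}, add states in Sat(¬busy) with some successor in Z. Z1 = {0, 1, 2, 4}; fixed.
Sat(E[¬busy U ready]) = {0, 1, 2, 4}
|Sat(E[¬busy U ready])| = |{0, 1, 2, 4}| = 4.

4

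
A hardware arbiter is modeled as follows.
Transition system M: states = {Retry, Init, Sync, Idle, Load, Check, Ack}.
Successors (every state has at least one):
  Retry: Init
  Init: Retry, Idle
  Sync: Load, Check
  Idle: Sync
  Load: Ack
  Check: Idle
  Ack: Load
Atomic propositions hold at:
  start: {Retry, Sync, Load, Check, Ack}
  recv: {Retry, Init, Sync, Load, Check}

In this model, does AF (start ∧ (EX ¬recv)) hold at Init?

No

Sat(¬recv) = {Idle, Ack}
Sat(EX ¬recv) = {s : some successor in {Idle, Ack}} = {Init, Load, Check}
Sat(start ∧ (EX ¬recv)) = {Load, Check}
AF (start ∧ (EX ¬recv)): least fixpoint, start Z0 = {Load, Check}, add states with every successor in Z. Z1 = {Sync, Load, Check, Ack}; Z2 = {Sync, Idle, Load, Check, Ack}; fixed.
Sat(AF (start ∧ (EX ¬recv))) = {Sync, Idle, Load, Check, Ack}
Init ∉ Sat(AF (start ∧ (EX ¬recv))) = {Sync, Idle, Load, Check, Ack}, so the formula does not hold at Init.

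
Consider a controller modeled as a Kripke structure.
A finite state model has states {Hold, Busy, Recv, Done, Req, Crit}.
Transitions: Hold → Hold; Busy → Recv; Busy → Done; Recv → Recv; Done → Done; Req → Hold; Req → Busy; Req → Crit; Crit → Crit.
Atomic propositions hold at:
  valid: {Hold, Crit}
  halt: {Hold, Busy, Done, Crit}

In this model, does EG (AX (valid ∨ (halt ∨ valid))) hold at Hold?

Sat(halt ∨ valid) = {Hold, Busy, Done, Crit}
Sat(valid ∨ (halt ∨ valid)) = {Hold, Busy, Done, Crit}
Sat(AX (valid ∨ (halt ∨ valid))) = {s : every successor in {Hold, Busy, Done, Crit}} = {Hold, Done, Req, Crit}
EG (AX (valid ∨ (halt ∨ valid))): greatest fixpoint, start Z0 = {Hold, Done, Req, Crit}, keep only states in Sat with some successor in Z. Already a fixed point.
Sat(EG (AX (valid ∨ (halt ∨ valid)))) = {Hold, Done, Req, Crit}
Hold ∈ Sat(EG (AX (valid ∨ (halt ∨ valid)))) = {Hold, Done, Req, Crit}, so the formula holds at Hold.

Yes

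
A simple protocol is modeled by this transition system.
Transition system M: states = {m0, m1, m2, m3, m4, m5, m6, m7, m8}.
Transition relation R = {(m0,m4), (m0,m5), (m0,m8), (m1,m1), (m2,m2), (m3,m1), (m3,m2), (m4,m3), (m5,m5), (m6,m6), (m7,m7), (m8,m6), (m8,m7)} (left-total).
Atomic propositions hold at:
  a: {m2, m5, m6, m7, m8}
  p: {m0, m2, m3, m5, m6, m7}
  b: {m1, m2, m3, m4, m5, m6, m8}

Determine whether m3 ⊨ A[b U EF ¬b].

Sat(¬b) = {m0, m7}
EF ¬b: least fixpoint, start Z0 = {m0, m7}, add states with some successor in Z. Z1 = {m0, m7, m8}; fixed.
Sat(EF ¬b) = {m0, m7, m8}
A[b U EF ¬b]: least fixpoint, start Z0 = Sat(EF ¬b) = {m0, m7, m8}, add states in Sat(b) with every successor in Z. Already a fixed point.
Sat(A[b U EF ¬b]) = {m0, m7, m8}
m3 ∉ Sat(A[b U EF ¬b]) = {m0, m7, m8}, so the formula does not hold at m3.

No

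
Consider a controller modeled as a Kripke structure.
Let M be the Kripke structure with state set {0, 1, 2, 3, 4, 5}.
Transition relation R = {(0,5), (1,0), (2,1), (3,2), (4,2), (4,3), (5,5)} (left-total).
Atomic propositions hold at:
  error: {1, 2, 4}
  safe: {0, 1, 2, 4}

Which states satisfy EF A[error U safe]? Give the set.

{0, 1, 2, 3, 4}

A[error U safe]: least fixpoint, start Z0 = Sat(safe) = {0, 1, 2, 4}, add states in Sat(error) with every successor in Z. Already a fixed point.
Sat(A[error U safe]) = {0, 1, 2, 4}
EF A[error U safe]: least fixpoint, start Z0 = {0, 1, 2, 4}, add states with some successor in Z. Z1 = {0, 1, 2, 3, 4}; fixed.
Sat(EF A[error U safe]) = {0, 1, 2, 3, 4}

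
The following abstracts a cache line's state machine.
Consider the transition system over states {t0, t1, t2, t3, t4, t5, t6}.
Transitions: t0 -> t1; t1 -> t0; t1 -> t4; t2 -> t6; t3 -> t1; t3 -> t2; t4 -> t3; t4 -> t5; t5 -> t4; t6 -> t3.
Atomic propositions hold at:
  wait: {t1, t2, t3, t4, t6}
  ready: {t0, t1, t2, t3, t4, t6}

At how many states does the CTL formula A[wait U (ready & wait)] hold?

Sat(ready & wait) = {t1, t2, t3, t4, t6}
A[wait U (ready & wait)]: least fixpoint, start Z0 = Sat((ready & wait)) = {t1, t2, t3, t4, t6}, add states in Sat(wait) with every successor in Z. Already a fixed point.
Sat(A[wait U (ready & wait)]) = {t1, t2, t3, t4, t6}
|Sat(A[wait U (ready & wait)])| = |{t1, t2, t3, t4, t6}| = 5.

5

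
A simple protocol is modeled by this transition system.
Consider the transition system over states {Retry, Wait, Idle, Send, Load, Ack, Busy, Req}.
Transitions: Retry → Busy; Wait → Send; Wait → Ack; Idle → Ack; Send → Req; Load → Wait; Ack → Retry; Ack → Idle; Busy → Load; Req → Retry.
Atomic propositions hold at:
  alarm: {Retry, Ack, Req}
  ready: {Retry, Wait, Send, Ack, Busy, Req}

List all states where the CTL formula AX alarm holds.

Sat(AX alarm) = {s : every successor in {Retry, Ack, Req}} = {Idle, Send, Req}

{Idle, Send, Req}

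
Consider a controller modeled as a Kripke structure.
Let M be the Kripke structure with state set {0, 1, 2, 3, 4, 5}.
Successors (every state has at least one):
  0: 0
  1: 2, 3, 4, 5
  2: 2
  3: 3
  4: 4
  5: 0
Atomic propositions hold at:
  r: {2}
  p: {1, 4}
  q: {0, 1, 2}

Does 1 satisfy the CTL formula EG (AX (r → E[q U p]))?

E[q U p]: least fixpoint, start Z0 = Sat(p) = {1, 4}, add states in Sat(q) with some successor in Z. Already a fixed point.
Sat(E[q U p]) = {1, 4}
Sat(r → E[q U p]) = {0, 1, 3, 4, 5}
Sat(AX (r → E[q U p])) = {s : every successor in {0, 1, 3, 4, 5}} = {0, 3, 4, 5}
EG (AX (r → E[q U p])): greatest fixpoint, start Z0 = {0, 3, 4, 5}, keep only states in Sat with some successor in Z. Already a fixed point.
Sat(EG (AX (r → E[q U p]))) = {0, 3, 4, 5}
1 ∉ Sat(EG (AX (r → E[q U p]))) = {0, 3, 4, 5}, so the formula does not hold at 1.

No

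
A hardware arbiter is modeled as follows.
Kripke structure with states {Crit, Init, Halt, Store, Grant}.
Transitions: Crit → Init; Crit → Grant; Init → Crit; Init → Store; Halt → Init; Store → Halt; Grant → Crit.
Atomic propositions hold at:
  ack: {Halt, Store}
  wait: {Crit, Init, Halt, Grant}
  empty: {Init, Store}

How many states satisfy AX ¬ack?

3

Sat(¬ack) = {Crit, Init, Grant}
Sat(AX ¬ack) = {s : every successor in {Crit, Init, Grant}} = {Crit, Halt, Grant}
|Sat(AX ¬ack)| = |{Crit, Halt, Grant}| = 3.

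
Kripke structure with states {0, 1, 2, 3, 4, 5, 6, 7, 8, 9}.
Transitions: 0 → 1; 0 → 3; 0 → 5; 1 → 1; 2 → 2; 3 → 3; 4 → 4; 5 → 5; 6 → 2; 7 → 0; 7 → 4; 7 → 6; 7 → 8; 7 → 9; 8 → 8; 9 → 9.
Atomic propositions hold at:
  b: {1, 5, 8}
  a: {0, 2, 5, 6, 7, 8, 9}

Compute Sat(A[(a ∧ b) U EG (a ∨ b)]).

Sat(a ∧ b) = {5, 8}
Sat(a ∨ b) = {0, 1, 2, 5, 6, 7, 8, 9}
EG (a ∨ b): greatest fixpoint, start Z0 = {0, 1, 2, 5, 6, 7, 8, 9}, keep only states in Sat with some successor in Z. Already a fixed point.
Sat(EG (a ∨ b)) = {0, 1, 2, 5, 6, 7, 8, 9}
A[(a ∧ b) U EG (a ∨ b)]: least fixpoint, start Z0 = Sat(EG (a ∨ b)) = {0, 1, 2, 5, 6, 7, 8, 9}, add states in Sat(a ∧ b) with every successor in Z. Already a fixed point.
Sat(A[(a ∧ b) U EG (a ∨ b)]) = {0, 1, 2, 5, 6, 7, 8, 9}

{0, 1, 2, 5, 6, 7, 8, 9}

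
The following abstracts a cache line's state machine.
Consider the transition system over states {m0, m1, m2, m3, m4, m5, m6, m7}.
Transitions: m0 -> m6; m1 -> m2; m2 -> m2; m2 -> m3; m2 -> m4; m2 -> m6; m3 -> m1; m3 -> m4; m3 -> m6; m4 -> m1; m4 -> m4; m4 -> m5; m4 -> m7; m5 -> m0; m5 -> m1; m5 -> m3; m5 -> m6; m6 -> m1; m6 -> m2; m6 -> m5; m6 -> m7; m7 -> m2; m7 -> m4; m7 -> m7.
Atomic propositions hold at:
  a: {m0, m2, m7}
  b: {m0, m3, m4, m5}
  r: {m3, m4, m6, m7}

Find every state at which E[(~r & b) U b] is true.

Sat(~r) = {m0, m1, m2, m5}
Sat(~r & b) = {m0, m5}
E[(~r & b) U b]: least fixpoint, start Z0 = Sat(b) = {m0, m3, m4, m5}, add states in Sat(~r & b) with some successor in Z. Already a fixed point.
Sat(E[(~r & b) U b]) = {m0, m3, m4, m5}

{m0, m3, m4, m5}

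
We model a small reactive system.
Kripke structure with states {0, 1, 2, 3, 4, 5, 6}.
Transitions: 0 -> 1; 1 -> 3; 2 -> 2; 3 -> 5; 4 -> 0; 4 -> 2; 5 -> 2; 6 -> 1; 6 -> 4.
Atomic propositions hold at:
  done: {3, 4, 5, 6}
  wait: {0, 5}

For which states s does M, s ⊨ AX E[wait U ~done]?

{0, 2, 3, 4, 5}

Sat(~done) = {0, 1, 2}
E[wait U ~done]: least fixpoint, start Z0 = Sat(~done) = {0, 1, 2}, add states in Sat(wait) with some successor in Z. Z1 = {0, 1, 2, 5}; fixed.
Sat(E[wait U ~done]) = {0, 1, 2, 5}
Sat(AX E[wait U ~done]) = {s : every successor in {0, 1, 2, 5}} = {0, 2, 3, 4, 5}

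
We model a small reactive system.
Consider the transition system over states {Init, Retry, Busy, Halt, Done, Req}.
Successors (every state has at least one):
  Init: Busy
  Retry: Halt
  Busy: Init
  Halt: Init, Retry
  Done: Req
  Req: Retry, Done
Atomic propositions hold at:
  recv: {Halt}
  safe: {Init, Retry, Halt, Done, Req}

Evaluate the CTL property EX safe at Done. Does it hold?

Sat(EX safe) = {s : some successor in {Init, Retry, Halt, Done, Req}} = {Retry, Busy, Halt, Done, Req}
Done ∈ Sat(EX safe) = {Retry, Busy, Halt, Done, Req}, so the formula holds at Done.

Yes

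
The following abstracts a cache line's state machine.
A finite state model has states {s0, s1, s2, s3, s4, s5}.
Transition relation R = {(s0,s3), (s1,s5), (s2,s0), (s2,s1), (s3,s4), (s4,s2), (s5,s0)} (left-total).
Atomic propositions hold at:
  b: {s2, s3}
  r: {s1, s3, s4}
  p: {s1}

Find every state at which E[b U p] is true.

{s1, s2}

E[b U p]: least fixpoint, start Z0 = Sat(p) = {s1}, add states in Sat(b) with some successor in Z. Z1 = {s1, s2}; fixed.
Sat(E[b U p]) = {s1, s2}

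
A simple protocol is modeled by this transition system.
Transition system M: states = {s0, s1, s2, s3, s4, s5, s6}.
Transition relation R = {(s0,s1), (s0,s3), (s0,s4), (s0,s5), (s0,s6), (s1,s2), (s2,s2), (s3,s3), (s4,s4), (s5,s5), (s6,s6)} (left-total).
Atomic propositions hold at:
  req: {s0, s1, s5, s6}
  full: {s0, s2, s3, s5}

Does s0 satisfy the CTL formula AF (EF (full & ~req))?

Yes

Sat(~req) = {s2, s3, s4}
Sat(full & ~req) = {s2, s3}
EF (full & ~req): least fixpoint, start Z0 = {s2, s3}, add states with some successor in Z. Z1 = {s0, s1, s2, s3}; fixed.
Sat(EF (full & ~req)) = {s0, s1, s2, s3}
AF (EF (full & ~req)): least fixpoint, start Z0 = {s0, s1, s2, s3}, add states with every successor in Z. Already a fixed point.
Sat(AF (EF (full & ~req))) = {s0, s1, s2, s3}
s0 ∈ Sat(AF (EF (full & ~req))) = {s0, s1, s2, s3}, so the formula holds at s0.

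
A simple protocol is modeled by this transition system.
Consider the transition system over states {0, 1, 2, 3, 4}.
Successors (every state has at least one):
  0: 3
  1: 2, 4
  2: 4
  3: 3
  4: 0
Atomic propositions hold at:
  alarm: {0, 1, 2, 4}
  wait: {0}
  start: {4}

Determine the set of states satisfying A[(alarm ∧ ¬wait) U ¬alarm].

Sat(¬wait) = {1, 2, 3, 4}
Sat(alarm ∧ ¬wait) = {1, 2, 4}
Sat(¬alarm) = {3}
A[(alarm ∧ ¬wait) U ¬alarm]: least fixpoint, start Z0 = Sat(¬alarm) = {3}, add states in Sat(alarm ∧ ¬wait) with every successor in Z. Already a fixed point.
Sat(A[(alarm ∧ ¬wait) U ¬alarm]) = {3}

{3}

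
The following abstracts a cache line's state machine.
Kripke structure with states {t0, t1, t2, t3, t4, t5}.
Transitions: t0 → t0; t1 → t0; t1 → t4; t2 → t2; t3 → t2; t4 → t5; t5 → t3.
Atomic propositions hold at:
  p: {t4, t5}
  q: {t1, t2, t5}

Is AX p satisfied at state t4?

Sat(AX p) = {s : every successor in {t4, t5}} = {t4}
t4 ∈ Sat(AX p) = {t4}, so the formula holds at t4.

Yes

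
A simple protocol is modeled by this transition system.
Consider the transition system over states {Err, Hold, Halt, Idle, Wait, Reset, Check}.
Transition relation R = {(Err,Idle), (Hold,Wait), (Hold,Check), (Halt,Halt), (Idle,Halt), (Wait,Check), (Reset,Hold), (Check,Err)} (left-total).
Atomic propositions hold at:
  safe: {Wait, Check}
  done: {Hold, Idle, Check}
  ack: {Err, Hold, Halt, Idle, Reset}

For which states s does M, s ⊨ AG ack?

AG ack: greatest fixpoint, start Z0 = {Err, Hold, Halt, Idle, Reset}, keep only states in Sat with every successor in Z. Z1 = {Err, Halt, Idle, Reset}; Z2 = {Err, Halt, Idle}; fixed.
Sat(AG ack) = {Err, Halt, Idle}

{Err, Halt, Idle}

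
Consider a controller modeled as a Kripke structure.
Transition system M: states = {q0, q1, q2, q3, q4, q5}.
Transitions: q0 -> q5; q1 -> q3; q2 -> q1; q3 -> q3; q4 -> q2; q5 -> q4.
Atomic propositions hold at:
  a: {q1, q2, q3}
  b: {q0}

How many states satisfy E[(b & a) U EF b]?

1

Sat(b & a) = ∅
EF b: least fixpoint, start Z0 = {q0}, add states with some successor in Z. Already a fixed point.
Sat(EF b) = {q0}
E[(b & a) U EF b]: least fixpoint, start Z0 = Sat(EF b) = {q0}, add states in Sat(b & a) with some successor in Z. Already a fixed point.
Sat(E[(b & a) U EF b]) = {q0}
|Sat(E[(b & a) U EF b])| = |{q0}| = 1.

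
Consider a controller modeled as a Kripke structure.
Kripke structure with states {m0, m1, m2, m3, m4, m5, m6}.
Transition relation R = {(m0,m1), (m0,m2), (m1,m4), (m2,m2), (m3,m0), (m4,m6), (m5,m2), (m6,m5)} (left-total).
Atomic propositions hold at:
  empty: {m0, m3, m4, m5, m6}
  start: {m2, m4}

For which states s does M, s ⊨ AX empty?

Sat(AX empty) = {s : every successor in {m0, m3, m4, m5, m6}} = {m1, m3, m4, m6}

{m1, m3, m4, m6}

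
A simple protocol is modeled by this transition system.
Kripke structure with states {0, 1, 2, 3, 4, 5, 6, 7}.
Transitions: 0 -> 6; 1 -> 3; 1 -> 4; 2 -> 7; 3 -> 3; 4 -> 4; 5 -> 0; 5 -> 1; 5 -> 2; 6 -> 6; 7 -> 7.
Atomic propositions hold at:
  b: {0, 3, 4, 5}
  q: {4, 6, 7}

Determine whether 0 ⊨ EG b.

No

EG b: greatest fixpoint, start Z0 = {0, 3, 4, 5}, keep only states in Sat with some successor in Z. Z1 = {3, 4, 5}; Z2 = {3, 4}; fixed.
Sat(EG b) = {3, 4}
0 ∉ Sat(EG b) = {3, 4}, so the formula does not hold at 0.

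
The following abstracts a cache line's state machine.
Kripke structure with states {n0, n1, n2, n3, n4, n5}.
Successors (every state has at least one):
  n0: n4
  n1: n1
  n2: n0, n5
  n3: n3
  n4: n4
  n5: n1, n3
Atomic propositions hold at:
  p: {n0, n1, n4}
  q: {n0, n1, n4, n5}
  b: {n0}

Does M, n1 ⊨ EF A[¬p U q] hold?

Sat(¬p) = {n2, n3, n5}
A[¬p U q]: least fixpoint, start Z0 = Sat(q) = {n0, n1, n4, n5}, add states in Sat(¬p) with every successor in Z. Z1 = {n0, n1, n2, n4, n5}; fixed.
Sat(A[¬p U q]) = {n0, n1, n2, n4, n5}
EF A[¬p U q]: least fixpoint, start Z0 = {n0, n1, n2, n4, n5}, add states with some successor in Z. Already a fixed point.
Sat(EF A[¬p U q]) = {n0, n1, n2, n4, n5}
n1 ∈ Sat(EF A[¬p U q]) = {n0, n1, n2, n4, n5}, so the formula holds at n1.

Yes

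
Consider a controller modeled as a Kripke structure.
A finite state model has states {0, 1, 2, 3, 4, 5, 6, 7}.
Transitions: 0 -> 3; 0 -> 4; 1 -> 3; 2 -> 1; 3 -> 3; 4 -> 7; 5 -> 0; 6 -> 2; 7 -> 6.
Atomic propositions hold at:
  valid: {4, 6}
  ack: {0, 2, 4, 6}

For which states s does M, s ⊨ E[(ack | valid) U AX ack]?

Sat(ack | valid) = {0, 2, 4, 6}
Sat(AX ack) = {s : every successor in {0, 2, 4, 6}} = {5, 6, 7}
E[(ack | valid) U AX ack]: least fixpoint, start Z0 = Sat(AX ack) = {5, 6, 7}, add states in Sat(ack | valid) with some successor in Z. Z1 = {4, 5, 6, 7}; Z2 = {0, 4, 5, 6, 7}; fixed.
Sat(E[(ack | valid) U AX ack]) = {0, 4, 5, 6, 7}

{0, 4, 5, 6, 7}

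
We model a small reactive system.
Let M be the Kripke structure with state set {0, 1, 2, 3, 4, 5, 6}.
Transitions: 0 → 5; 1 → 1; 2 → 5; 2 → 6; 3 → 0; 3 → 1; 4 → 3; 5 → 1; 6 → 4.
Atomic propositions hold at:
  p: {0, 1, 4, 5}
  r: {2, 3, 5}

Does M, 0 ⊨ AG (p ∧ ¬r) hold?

Sat(¬r) = {0, 1, 4, 6}
Sat(p ∧ ¬r) = {0, 1, 4}
AG (p ∧ ¬r): greatest fixpoint, start Z0 = {0, 1, 4}, keep only states in Sat with every successor in Z. Z1 = {1}; fixed.
Sat(AG (p ∧ ¬r)) = {1}
0 ∉ Sat(AG (p ∧ ¬r)) = {1}, so the formula does not hold at 0.

No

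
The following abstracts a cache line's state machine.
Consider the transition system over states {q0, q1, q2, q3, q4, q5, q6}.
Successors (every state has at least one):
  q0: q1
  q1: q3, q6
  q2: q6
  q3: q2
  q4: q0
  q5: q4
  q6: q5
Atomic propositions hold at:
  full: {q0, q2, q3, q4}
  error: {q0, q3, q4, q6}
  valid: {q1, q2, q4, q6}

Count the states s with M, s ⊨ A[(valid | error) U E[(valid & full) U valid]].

6

Sat(valid | error) = {q0, q1, q2, q3, q4, q6}
Sat(valid & full) = {q2, q4}
E[(valid & full) U valid]: least fixpoint, start Z0 = Sat(valid) = {q1, q2, q4, q6}, add states in Sat(valid & full) with some successor in Z. Already a fixed point.
Sat(E[(valid & full) U valid]) = {q1, q2, q4, q6}
A[(valid | error) U E[(valid & full) U valid]]: least fixpoint, start Z0 = Sat(E[(valid & full) U valid]) = {q1, q2, q4, q6}, add states in Sat(valid | error) with every successor in Z. Z1 = {q0, q1, q2, q3, q4, q6}; fixed.
Sat(A[(valid | error) U E[(valid & full) U valid]]) = {q0, q1, q2, q3, q4, q6}
|Sat(A[(valid | error) U E[(valid & full) U valid]])| = |{q0, q1, q2, q3, q4, q6}| = 6.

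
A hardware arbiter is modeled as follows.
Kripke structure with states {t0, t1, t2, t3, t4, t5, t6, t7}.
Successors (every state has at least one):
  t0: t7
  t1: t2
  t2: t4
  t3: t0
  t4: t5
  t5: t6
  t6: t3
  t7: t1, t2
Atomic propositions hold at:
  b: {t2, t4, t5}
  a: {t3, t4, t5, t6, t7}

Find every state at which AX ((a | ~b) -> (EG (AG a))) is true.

{t1}

Sat(~b) = {t0, t1, t3, t6, t7}
Sat(a | ~b) = {t0, t1, t3, t4, t5, t6, t7}
AG a: greatest fixpoint, start Z0 = {t3, t4, t5, t6, t7}, keep only states in Sat with every successor in Z. Z1 = {t4, t5, t6}; Z2 = {t4, t5}; Z3 = {t4}; Z4 = ∅; fixed.
Sat(AG a) = ∅
EG (AG a): greatest fixpoint, start Z0 = ∅, keep only states in Sat with some successor in Z. Already a fixed point.
Sat(EG (AG a)) = ∅
Sat((a | ~b) -> (EG (AG a))) = {t2}
Sat(AX ((a | ~b) -> (EG (AG a)))) = {s : every successor in {t2}} = {t1}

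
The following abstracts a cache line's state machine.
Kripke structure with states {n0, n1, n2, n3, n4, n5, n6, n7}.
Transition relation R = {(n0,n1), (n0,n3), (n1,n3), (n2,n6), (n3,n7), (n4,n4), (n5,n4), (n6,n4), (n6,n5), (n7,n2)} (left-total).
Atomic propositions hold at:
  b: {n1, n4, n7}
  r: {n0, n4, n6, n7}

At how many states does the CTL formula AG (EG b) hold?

1

EG b: greatest fixpoint, start Z0 = {n1, n4, n7}, keep only states in Sat with some successor in Z. Z1 = {n4}; fixed.
Sat(EG b) = {n4}
AG (EG b): greatest fixpoint, start Z0 = {n4}, keep only states in Sat with every successor in Z. Already a fixed point.
Sat(AG (EG b)) = {n4}
|Sat(AG (EG b))| = |{n4}| = 1.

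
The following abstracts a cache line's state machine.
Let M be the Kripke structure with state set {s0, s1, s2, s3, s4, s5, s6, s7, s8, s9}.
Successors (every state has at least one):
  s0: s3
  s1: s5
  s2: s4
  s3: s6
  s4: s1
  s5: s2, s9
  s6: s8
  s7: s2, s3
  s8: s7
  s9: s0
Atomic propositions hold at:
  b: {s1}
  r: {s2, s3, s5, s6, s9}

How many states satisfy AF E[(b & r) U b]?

Sat(b & r) = ∅
E[(b & r) U b]: least fixpoint, start Z0 = Sat(b) = {s1}, add states in Sat(b & r) with some successor in Z. Already a fixed point.
Sat(E[(b & r) U b]) = {s1}
AF E[(b & r) U b]: least fixpoint, start Z0 = {s1}, add states with every successor in Z. Z1 = {s1, s4}; Z2 = {s1, s2, s4}; fixed.
Sat(AF E[(b & r) U b]) = {s1, s2, s4}
|Sat(AF E[(b & r) U b])| = |{s1, s2, s4}| = 3.

3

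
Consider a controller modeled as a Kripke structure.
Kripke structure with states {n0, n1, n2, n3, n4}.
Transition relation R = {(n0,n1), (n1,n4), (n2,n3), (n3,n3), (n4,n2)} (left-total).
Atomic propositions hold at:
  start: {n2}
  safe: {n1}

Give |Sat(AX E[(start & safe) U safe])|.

1

Sat(start & safe) = ∅
E[(start & safe) U safe]: least fixpoint, start Z0 = Sat(safe) = {n1}, add states in Sat(start & safe) with some successor in Z. Already a fixed point.
Sat(E[(start & safe) U safe]) = {n1}
Sat(AX E[(start & safe) U safe]) = {s : every successor in {n1}} = {n0}
|Sat(AX E[(start & safe) U safe])| = |{n0}| = 1.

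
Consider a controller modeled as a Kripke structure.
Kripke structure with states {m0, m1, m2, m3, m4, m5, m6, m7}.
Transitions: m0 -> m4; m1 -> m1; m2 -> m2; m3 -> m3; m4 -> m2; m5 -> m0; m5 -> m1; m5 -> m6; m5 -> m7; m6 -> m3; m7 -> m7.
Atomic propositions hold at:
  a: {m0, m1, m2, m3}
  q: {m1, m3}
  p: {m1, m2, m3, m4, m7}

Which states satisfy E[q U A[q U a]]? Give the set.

A[q U a]: least fixpoint, start Z0 = Sat(a) = {m0, m1, m2, m3}, add states in Sat(q) with every successor in Z. Already a fixed point.
Sat(A[q U a]) = {m0, m1, m2, m3}
E[q U A[q U a]]: least fixpoint, start Z0 = Sat(A[q U a]) = {m0, m1, m2, m3}, add states in Sat(q) with some successor in Z. Already a fixed point.
Sat(E[q U A[q U a]]) = {m0, m1, m2, m3}

{m0, m1, m2, m3}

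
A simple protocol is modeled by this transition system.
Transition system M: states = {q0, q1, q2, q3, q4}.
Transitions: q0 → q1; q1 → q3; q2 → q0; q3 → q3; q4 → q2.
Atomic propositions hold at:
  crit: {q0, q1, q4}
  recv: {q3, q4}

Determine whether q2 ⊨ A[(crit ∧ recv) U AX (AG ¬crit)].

No

Sat(crit ∧ recv) = {q4}
Sat(¬crit) = {q2, q3}
AG ¬crit: greatest fixpoint, start Z0 = {q2, q3}, keep only states in Sat with every successor in Z. Z1 = {q3}; fixed.
Sat(AG ¬crit) = {q3}
Sat(AX (AG ¬crit)) = {s : every successor in {q3}} = {q1, q3}
A[(crit ∧ recv) U AX (AG ¬crit)]: least fixpoint, start Z0 = Sat(AX (AG ¬crit)) = {q1, q3}, add states in Sat(crit ∧ recv) with every successor in Z. Already a fixed point.
Sat(A[(crit ∧ recv) U AX (AG ¬crit)]) = {q1, q3}
q2 ∉ Sat(A[(crit ∧ recv) U AX (AG ¬crit)]) = {q1, q3}, so the formula does not hold at q2.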